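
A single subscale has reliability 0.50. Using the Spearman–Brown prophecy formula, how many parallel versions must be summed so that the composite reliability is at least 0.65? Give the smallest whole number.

2

k ≥ ρ*(1−ρ₁)/(ρ₁(1−ρ*)) = 0.65·0.50 / (0.50·0.35) = 1.857.
Smallest integer k = 2.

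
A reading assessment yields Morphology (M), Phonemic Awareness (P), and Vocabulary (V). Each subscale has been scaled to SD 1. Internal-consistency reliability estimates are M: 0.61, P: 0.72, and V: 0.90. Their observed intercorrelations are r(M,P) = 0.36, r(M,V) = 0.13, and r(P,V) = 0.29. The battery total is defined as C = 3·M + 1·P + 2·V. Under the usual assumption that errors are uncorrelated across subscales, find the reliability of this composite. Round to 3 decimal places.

0.778

Var(C) = 3² + 1 + 2² + 2·[3·0.36 + 6·0.13 + 2·0.29] = 14 + 4.88 = 18.88.
With uncorrelated errors the cross-covariances are all true-score covariance, so they carry over unchanged; only the diagonal terms shrink to ρᵢσᵢ².
True-score variance = [3²·0.61 + 0.72 + 2²·0.90] + 4.88 = 9.81 + 4.88 = 14.69.
Reliability = 14.69 / 18.88 = 0.778.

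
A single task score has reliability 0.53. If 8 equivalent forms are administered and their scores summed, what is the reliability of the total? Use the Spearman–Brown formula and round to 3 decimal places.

0.900

ρ_k = kρ / (1 + (k−1)ρ) = 8·0.53 / (1 + 7·0.53) = 4.240 / 4.710 = 0.900.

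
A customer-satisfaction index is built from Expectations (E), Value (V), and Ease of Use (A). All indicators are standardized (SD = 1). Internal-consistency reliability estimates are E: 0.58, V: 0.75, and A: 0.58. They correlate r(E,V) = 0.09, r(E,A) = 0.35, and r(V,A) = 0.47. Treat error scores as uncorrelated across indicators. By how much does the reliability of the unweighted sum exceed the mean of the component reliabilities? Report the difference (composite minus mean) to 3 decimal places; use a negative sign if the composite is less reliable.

Var(sum) = 3 + 1.82 = 4.82; true-score variance = 1.91 + 1.82 = 3.73; composite reliability = 0.7739.
Mean component reliability = 0.6367.
Difference = 0.7739 − 0.6367 = 0.137.

0.137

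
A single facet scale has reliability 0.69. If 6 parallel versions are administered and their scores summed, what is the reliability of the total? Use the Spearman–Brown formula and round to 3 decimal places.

ρ_k = kρ / (1 + (k−1)ρ) = 6·0.69 / (1 + 5·0.69) = 4.140 / 4.450 = 0.930.

0.930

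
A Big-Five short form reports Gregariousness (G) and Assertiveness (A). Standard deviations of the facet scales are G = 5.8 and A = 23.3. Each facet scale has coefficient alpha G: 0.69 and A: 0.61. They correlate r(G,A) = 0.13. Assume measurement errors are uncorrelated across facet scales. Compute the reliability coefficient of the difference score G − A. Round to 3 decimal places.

Var(G−A) = 5.8² + 23.3² − 2·5.8·23.3·0.13 = 576.53 − 35.1364 = 541.394.
Under uncorrelated errors the observed covariances equal the true-score covariances, so only the own-variance terms attenuate.
True-score variance = [5.8²·0.69 + 23.3²·0.61] − 35.1364 = 354.374 − 35.1364 = 319.238.
Reliability = 319.238 / 541.394 = 0.590.

0.590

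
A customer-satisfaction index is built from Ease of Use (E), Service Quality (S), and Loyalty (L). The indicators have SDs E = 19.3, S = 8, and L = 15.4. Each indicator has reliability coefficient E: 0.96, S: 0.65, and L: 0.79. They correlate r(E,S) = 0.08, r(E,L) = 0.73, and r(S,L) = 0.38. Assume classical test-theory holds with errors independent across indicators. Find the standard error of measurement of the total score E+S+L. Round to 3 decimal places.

Var(total) = 673.65 + 552.277 = 1225.93.
True-score variance = 586.547 + 552.277 = 1138.82, so reliability = 0.9289.
Error variance = 1225.93 − 1138.82 = 87.1032; SEM = √87.1032 = 9.333.

9.333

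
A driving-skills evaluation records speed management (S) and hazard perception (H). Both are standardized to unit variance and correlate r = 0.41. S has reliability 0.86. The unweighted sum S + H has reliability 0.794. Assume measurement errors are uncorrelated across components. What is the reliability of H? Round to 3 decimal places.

Var(S+H) = 2 + 2·0.41 = 2.820.
True-score variance = ρ_S + ρ_H + 2·0.41, so 0.794 = (0.86 + ρ_H + 0.82) / 2.820.
ρ_H = 0.794·2.820 − 0.86 − 0.82 = 0.559.

0.559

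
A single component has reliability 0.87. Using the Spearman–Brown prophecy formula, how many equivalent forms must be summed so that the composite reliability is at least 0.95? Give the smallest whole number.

3

k ≥ ρ*(1−ρ₁)/(ρ₁(1−ρ*)) = 0.95·0.13 / (0.87·0.05) = 2.839.
Smallest integer k = 3.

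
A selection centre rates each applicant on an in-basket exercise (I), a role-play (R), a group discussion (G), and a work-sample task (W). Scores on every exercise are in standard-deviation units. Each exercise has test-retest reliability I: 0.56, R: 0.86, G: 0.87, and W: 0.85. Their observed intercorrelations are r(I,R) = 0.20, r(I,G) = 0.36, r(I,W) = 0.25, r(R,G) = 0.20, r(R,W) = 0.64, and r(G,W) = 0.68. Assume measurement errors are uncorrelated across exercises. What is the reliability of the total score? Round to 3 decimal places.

Var(I+R+G+W) = 4 + 2·[0.20 + 0.36 + 0.25 + 0.20 + 0.64 + 0.68] = 4 + 4.66 = 8.66.
Because errors are independent across components, Cov(Tᵢ,Tⱼ) = Cov(Xᵢ,Xⱼ); the off-diagonal part of the true-score variance is the same as above.
True-score variance = [0.56 + 0.86 + 0.87 + 0.85] + 4.66 = 3.14 + 4.66 = 7.8.
Reliability = 7.8 / 8.66 = 0.901.

0.901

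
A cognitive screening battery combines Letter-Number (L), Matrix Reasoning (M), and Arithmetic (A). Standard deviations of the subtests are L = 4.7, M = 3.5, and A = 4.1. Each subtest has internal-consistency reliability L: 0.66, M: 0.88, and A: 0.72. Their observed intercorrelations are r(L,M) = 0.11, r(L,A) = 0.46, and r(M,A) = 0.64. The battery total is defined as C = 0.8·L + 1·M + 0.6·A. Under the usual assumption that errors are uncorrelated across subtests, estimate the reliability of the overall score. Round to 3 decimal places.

0.855

Var(C) = 0.8²·4.7² + 3.5² + 0.6²·4.1² + 2·[0.8·4.7·3.5·0.11 + 0.48·4.7·4.1·0.46 + 0.6·3.5·4.1·0.64] = 32.4392 + 22.4256 = 54.8648.
With uncorrelated errors the cross-covariances are all true-score covariance, so they carry over unchanged; only the diagonal terms shrink to ρᵢσᵢ².
True-score variance = [0.8²·4.7²·0.66 + 3.5²·0.88 + 0.6²·4.1²·0.72] + 22.4256 = 24.468 + 22.4256 = 46.8936.
Reliability = 46.8936 / 54.8648 = 0.855.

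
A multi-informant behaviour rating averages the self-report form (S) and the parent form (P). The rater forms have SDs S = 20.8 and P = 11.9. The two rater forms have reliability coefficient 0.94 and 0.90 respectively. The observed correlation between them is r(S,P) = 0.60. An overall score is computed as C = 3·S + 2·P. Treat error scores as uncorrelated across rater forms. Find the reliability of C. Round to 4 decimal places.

Var(C) = 3²·20.8² + 2²·11.9² + 2·[6·20.8·11.9·0.60] = 4460.2 + 1782.14 = 6242.34.
With uncorrelated errors the cross-covariances are all true-score covariance, so they carry over unchanged; only the diagonal terms shrink to ρᵢσᵢ².
True-score variance = [3²·20.8²·0.94 + 2²·11.9²·0.90] + 1782.14 = 4169.93 + 1782.14 = 5952.07.
Reliability = 5952.07 / 6242.34 = 0.9535.

0.9535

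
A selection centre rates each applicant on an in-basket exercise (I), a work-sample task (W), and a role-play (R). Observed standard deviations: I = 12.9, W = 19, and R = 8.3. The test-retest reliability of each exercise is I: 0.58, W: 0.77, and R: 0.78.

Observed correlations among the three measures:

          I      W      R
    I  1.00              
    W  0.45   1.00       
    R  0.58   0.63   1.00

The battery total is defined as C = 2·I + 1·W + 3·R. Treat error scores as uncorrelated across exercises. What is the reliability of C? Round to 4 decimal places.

Var(C) = 2²·12.9² + 19² + 3²·8.3² + 2·[2·12.9·19·0.45 + 6·12.9·8.3·0.58 + 3·19·8.3·0.63] = 1646.65 + 1782.49 = 3429.14.
With uncorrelated errors the cross-covariances are all true-score covariance, so they carry over unchanged; only the diagonal terms shrink to ρᵢσᵢ².
True-score variance = [2²·12.9²·0.58 + 19²·0.77 + 3²·8.3²·0.78] + 1782.49 = 1147.65 + 1782.49 = 2930.14.
Reliability = 2930.14 / 3429.14 = 0.8545.

0.8545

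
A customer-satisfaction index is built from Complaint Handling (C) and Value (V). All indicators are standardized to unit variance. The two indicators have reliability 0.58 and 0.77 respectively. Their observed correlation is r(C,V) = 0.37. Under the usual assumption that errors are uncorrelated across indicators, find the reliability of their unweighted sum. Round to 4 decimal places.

Var(C+V) = 2 + 2·[0.37] = 2 + 0.74 = 2.74.
Because errors are independent across components, Cov(Tᵢ,Tⱼ) = Cov(Xᵢ,Xⱼ); the off-diagonal part of the true-score variance is the same as above.
True-score variance = [0.58 + 0.77] + 0.74 = 1.35 + 0.74 = 2.09.
Reliability = 2.09 / 2.74 = 0.7628.

0.7628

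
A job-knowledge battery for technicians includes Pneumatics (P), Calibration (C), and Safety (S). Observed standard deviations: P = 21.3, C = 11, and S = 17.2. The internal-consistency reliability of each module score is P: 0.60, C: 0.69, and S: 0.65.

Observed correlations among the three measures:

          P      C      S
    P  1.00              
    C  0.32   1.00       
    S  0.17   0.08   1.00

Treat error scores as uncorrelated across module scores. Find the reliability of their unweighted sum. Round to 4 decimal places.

0.7256

Var(P+C+S) = 21.3² + 11² + 17.2² + 2·[21.3·11·0.32 + 21.3·17.2·0.17 + 11·17.2·0.08] = 870.53 + 304.786 = 1175.32.
Because errors are independent across components, Cov(Tᵢ,Tⱼ) = Cov(Xᵢ,Xⱼ); the off-diagonal part of the true-score variance is the same as above.
True-score variance = [21.3²·0.60 + 11²·0.69 + 17.2²·0.65] + 304.786 = 548 + 304.786 = 852.786.
Reliability = 852.786 / 1175.32 = 0.7256.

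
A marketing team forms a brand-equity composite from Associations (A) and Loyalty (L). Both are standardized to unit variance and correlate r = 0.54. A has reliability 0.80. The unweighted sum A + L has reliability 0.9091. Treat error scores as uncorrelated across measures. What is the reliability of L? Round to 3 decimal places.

0.920

Var(A+L) = 2 + 2·0.54 = 3.080.
True-score variance = ρ_A + ρ_L + 2·0.54, so 0.9091 = (0.80 + ρ_L + 1.08) / 3.080.
ρ_L = 0.9091·3.080 − 0.80 − 1.08 = 0.920.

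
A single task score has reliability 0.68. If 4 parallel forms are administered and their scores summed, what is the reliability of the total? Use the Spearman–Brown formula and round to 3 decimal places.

ρ_k = kρ / (1 + (k−1)ρ) = 4·0.68 / (1 + 3·0.68) = 2.720 / 3.040 = 0.895.

0.895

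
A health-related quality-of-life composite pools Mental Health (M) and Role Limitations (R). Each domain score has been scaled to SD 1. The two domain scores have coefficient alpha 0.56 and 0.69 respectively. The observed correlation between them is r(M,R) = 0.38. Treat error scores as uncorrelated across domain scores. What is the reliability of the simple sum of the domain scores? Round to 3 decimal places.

0.728

Var(M+R) = 2 + 2·[0.38] = 2 + 0.76 = 2.76.
Because errors are independent across components, Cov(Tᵢ,Tⱼ) = Cov(Xᵢ,Xⱼ); the off-diagonal part of the true-score variance is the same as above.
True-score variance = [0.56 + 0.69] + 0.76 = 1.25 + 0.76 = 2.01.
Reliability = 2.01 / 2.76 = 0.728.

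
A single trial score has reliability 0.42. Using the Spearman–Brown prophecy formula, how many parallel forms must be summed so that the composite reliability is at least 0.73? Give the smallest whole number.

4

k ≥ ρ*(1−ρ₁)/(ρ₁(1−ρ*)) = 0.73·0.58 / (0.42·0.27) = 3.734.
Smallest integer k = 4.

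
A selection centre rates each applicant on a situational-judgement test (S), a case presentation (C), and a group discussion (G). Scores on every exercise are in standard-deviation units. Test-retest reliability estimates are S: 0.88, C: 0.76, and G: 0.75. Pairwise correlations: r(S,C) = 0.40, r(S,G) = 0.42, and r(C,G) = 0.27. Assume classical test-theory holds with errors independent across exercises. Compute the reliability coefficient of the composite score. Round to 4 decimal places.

0.8822

Var(S+C+G) = 3 + 2·[0.40 + 0.42 + 0.27] = 3 + 2.18 = 5.18.
With uncorrelated errors the cross-covariances are all true-score covariance, so they carry over unchanged; only the diagonal terms shrink to ρᵢσᵢ².
True-score variance = [0.88 + 0.76 + 0.75] + 2.18 = 2.39 + 2.18 = 4.57.
Reliability = 4.57 / 5.18 = 0.8822.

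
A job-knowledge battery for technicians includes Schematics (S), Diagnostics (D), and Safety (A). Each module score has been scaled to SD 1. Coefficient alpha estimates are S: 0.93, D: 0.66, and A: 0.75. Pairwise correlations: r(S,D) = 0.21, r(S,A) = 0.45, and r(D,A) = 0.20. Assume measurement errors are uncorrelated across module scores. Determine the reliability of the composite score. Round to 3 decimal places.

Var(S+D+A) = 3 + 2·[0.21 + 0.45 + 0.20] = 3 + 1.72 = 4.72.
With uncorrelated errors the cross-covariances are all true-score covariance, so they carry over unchanged; only the diagonal terms shrink to ρᵢσᵢ².
True-score variance = [0.93 + 0.66 + 0.75] + 1.72 = 2.34 + 1.72 = 4.06.
Reliability = 4.06 / 4.72 = 0.860.

0.860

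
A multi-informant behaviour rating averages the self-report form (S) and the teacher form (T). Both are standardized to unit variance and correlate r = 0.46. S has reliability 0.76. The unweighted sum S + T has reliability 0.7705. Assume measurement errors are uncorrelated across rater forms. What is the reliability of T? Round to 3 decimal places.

0.570

Var(S+T) = 2 + 2·0.46 = 2.920.
True-score variance = ρ_S + ρ_T + 2·0.46, so 0.7705 = (0.76 + ρ_T + 0.92) / 2.920.
ρ_T = 0.7705·2.920 − 0.76 − 0.92 = 0.570.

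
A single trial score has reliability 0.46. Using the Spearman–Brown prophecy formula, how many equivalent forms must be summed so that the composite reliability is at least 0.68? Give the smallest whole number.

3

k ≥ ρ*(1−ρ₁)/(ρ₁(1−ρ*)) = 0.68·0.54 / (0.46·0.32) = 2.495.
Smallest integer k = 3.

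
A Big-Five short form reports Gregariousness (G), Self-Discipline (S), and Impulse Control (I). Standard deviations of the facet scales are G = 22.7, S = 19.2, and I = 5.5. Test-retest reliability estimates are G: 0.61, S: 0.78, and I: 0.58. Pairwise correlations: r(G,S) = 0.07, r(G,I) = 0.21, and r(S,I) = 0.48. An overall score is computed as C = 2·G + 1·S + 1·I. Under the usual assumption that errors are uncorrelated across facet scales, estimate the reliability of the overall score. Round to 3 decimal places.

Var(C) = 2²·22.7² + 19.2² + 5.5² + 2·[2·22.7·19.2·0.07 + 2·22.7·5.5·0.21 + 19.2·5.5·0.48] = 2460.05 + 328.285 = 2788.34.
Because errors are independent across components, Cov(Tᵢ,Tⱼ) = Cov(Xᵢ,Xⱼ); the off-diagonal part of the true-score variance is the same as above.
True-score variance = [2²·22.7²·0.61 + 19.2²·0.78 + 5.5²·0.58] + 328.285 = 1562.39 + 328.285 = 1890.68.
Reliability = 1890.68 / 2788.34 = 0.678.

0.678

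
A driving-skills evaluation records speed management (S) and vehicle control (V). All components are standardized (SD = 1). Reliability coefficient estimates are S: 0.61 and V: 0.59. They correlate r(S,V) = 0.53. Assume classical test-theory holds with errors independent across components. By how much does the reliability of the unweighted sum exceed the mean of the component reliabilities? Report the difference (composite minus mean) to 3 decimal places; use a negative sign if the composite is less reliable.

0.139

Var(sum) = 2 + 1.06 = 3.06; true-score variance = 1.2 + 1.06 = 2.26; composite reliability = 0.7386.
Mean component reliability = 0.6000.
Difference = 0.7386 − 0.6000 = 0.139.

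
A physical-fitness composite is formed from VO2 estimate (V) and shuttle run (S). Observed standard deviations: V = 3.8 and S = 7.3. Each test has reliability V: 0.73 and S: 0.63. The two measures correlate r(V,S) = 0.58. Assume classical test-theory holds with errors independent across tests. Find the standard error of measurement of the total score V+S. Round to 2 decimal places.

4.86

Var(total) = 67.73 + 32.1784 = 99.9084.
True-score variance = 44.1139 + 32.1784 = 76.2923, so reliability = 0.7636.
Error variance = 99.9084 − 76.2923 = 23.6161; SEM = √23.6161 = 4.86.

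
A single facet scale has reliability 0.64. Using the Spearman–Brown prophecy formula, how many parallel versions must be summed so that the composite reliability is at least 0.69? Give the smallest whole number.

k ≥ ρ*(1−ρ₁)/(ρ₁(1−ρ*)) = 0.69·0.36 / (0.64·0.31) = 1.252.
Smallest integer k = 2.

2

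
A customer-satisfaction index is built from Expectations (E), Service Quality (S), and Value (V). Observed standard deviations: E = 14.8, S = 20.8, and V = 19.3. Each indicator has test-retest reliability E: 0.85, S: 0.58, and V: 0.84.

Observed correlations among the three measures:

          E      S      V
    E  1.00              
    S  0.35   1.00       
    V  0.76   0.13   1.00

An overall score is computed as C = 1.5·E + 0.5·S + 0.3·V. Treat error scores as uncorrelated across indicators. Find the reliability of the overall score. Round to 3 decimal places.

Var(C) = 1.5²·14.8² + 0.5²·20.8² + 0.3²·19.3² + 2·[0.75·14.8·20.8·0.35 + 0.45·14.8·19.3·0.76 + 0.15·20.8·19.3·0.13] = 634.524 + 372.65 = 1007.17.
Because errors are independent across components, Cov(Tᵢ,Tⱼ) = Cov(Xᵢ,Xⱼ); the off-diagonal part of the true-score variance is the same as above.
True-score variance = [1.5²·14.8²·0.85 + 0.5²·20.8²·0.58 + 0.3²·19.3²·0.84] + 372.65 = 509.807 + 372.65 = 882.457.
Reliability = 882.457 / 1007.17 = 0.876.

0.876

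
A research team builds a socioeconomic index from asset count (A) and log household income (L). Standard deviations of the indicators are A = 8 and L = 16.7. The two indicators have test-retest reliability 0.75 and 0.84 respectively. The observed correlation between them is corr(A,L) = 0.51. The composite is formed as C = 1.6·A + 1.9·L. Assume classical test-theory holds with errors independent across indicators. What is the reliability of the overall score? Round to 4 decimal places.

Var(C) = 1.6²·8² + 1.9²·16.7² + 2·[3.04·8·16.7·0.51] = 1170.63 + 414.267 = 1584.9.
With uncorrelated errors the cross-covariances are all true-score covariance, so they carry over unchanged; only the diagonal terms shrink to ρᵢσᵢ².
True-score variance = [1.6²·8²·0.75 + 1.9²·16.7²·0.84] + 414.267 = 968.586 + 414.267 = 1382.85.
Reliability = 1382.85 / 1584.9 = 0.8725.

0.8725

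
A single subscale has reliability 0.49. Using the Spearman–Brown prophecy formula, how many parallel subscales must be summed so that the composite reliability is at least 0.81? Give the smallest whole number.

5

k ≥ ρ*(1−ρ₁)/(ρ₁(1−ρ*)) = 0.81·0.51 / (0.49·0.19) = 4.437.
Smallest integer k = 5.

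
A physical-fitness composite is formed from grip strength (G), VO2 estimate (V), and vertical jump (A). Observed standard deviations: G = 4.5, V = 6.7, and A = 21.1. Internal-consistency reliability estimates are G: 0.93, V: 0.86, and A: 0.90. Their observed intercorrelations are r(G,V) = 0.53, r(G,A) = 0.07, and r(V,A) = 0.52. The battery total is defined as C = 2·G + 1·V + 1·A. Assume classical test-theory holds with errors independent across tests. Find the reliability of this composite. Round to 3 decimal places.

0.930

Var(C) = 2²·4.5² + 6.7² + 21.1² + 2·[2·4.5·6.7·0.53 + 2·4.5·21.1·0.07 + 6.7·21.1·0.52] = 571.1 + 237.529 = 808.629.
Under uncorrelated errors the observed covariances equal the true-score covariances, so only the own-variance terms attenuate.
True-score variance = [2²·4.5²·0.93 + 6.7²·0.86 + 21.1²·0.90] + 237.529 = 514.624 + 237.529 = 752.153.
Reliability = 752.153 / 808.629 = 0.930.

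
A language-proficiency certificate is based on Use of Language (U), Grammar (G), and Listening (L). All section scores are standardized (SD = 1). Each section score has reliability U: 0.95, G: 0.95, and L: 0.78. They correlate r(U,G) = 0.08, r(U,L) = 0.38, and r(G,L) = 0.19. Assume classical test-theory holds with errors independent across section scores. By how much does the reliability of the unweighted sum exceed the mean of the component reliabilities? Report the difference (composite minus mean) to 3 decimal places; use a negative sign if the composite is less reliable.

0.032

Var(sum) = 3 + 1.3 = 4.3; true-score variance = 2.68 + 1.3 = 3.98; composite reliability = 0.9256.
Mean component reliability = 0.8933.
Difference = 0.9256 − 0.8933 = 0.032.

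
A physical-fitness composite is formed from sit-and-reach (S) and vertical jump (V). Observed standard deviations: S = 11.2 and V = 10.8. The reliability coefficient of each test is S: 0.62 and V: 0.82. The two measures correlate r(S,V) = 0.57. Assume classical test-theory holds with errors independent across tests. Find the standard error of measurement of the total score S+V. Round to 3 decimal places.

Var(total) = 242.08 + 137.894 = 379.974.
True-score variance = 173.418 + 137.894 = 311.312, so reliability = 0.8193.
Error variance = 379.974 − 311.312 = 68.6624; SEM = √68.6624 = 8.286.

8.286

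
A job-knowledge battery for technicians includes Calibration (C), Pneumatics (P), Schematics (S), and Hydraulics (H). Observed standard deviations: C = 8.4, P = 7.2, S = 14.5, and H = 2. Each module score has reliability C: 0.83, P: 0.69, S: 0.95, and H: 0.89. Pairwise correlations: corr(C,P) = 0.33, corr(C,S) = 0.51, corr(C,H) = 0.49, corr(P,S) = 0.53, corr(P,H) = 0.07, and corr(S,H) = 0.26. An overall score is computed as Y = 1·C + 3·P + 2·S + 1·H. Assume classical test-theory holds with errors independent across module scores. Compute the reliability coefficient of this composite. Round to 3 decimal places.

Var(Y) = 8.4² + 3²·7.2² + 2²·14.5² + 2² + 2·[3·8.4·7.2·0.33 + 2·8.4·14.5·0.51 + 8.4·2·0.49 + 6·7.2·14.5·0.53 + 3·7.2·2·0.07 + 2·14.5·2·0.26] = 1382.12 + 1084.88 = 2467.
Under uncorrelated errors the observed covariances equal the true-score covariances, so only the own-variance terms attenuate.
True-score variance = [8.4²·0.83 + 3²·7.2²·0.69 + 2²·14.5²·0.95 + 2²·0.89] + 1084.88 = 1183 + 1084.88 = 2267.88.
Reliability = 2267.88 / 2467 = 0.919.

0.919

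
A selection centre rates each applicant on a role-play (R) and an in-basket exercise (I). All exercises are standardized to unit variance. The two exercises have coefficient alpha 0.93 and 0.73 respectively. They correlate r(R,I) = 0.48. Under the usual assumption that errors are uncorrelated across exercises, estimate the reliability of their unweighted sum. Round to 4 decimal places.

0.8851

Var(R+I) = 2 + 2·[0.48] = 2 + 0.96 = 2.96.
Because errors are independent across components, Cov(Tᵢ,Tⱼ) = Cov(Xᵢ,Xⱼ); the off-diagonal part of the true-score variance is the same as above.
True-score variance = [0.93 + 0.73] + 0.96 = 1.66 + 0.96 = 2.62.
Reliability = 2.62 / 2.96 = 0.8851.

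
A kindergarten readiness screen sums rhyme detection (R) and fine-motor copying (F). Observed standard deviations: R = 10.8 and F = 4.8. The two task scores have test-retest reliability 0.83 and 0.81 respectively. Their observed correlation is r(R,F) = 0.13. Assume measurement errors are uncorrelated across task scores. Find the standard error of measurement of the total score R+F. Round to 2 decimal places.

Var(total) = 139.68 + 13.4784 = 153.158.
True-score variance = 115.474 + 13.4784 = 128.952, so reliability = 0.8420.
Error variance = 153.158 − 128.952 = 24.2064; SEM = √24.2064 = 4.92.

4.92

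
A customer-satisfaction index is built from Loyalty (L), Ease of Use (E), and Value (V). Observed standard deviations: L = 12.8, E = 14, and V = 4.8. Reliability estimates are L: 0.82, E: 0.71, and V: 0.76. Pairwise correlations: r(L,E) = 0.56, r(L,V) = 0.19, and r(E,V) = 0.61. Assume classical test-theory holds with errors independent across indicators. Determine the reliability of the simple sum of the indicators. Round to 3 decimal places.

Var(L+E+V) = 12.8² + 14² + 4.8² + 2·[12.8·14·0.56 + 12.8·4.8·0.19 + 14·4.8·0.61] = 382.88 + 306.035 = 688.915.
Under uncorrelated errors the observed covariances equal the true-score covariances, so only the own-variance terms attenuate.
True-score variance = [12.8²·0.82 + 14²·0.71 + 4.8²·0.76] + 306.035 = 291.019 + 306.035 = 597.054.
Reliability = 597.054 / 688.915 = 0.867.

0.867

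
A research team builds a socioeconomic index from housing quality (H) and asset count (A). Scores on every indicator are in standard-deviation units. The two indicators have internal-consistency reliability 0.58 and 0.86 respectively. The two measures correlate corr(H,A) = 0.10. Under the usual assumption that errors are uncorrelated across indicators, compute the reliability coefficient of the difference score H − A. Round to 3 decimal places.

0.689

Var(H−A) = 1 + 1 − 2·0.10 = 2 − 0.2 = 1.8.
Because errors are independent across components, Cov(Tᵢ,Tⱼ) = Cov(Xᵢ,Xⱼ); the off-diagonal part of the true-score variance is the same as above.
True-score variance = [0.58 + 0.86] − 0.2 = 1.44 − 0.2 = 1.24.
Reliability = 1.24 / 1.8 = 0.689.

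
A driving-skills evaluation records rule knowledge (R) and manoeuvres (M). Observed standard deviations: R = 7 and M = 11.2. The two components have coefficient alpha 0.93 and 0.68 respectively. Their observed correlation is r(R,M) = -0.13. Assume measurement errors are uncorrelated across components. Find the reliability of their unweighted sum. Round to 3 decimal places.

0.717

Var(R+M) = 7² + 11.2² + 2·[7·11.2·(-0.13)] = 174.44 − 20.384 = 154.056.
Under uncorrelated errors the observed covariances equal the true-score covariances, so only the own-variance terms attenuate.
True-score variance = [7²·0.93 + 11.2²·0.68] − 20.384 = 130.869 − 20.384 = 110.485.
Reliability = 110.485 / 154.056 = 0.717.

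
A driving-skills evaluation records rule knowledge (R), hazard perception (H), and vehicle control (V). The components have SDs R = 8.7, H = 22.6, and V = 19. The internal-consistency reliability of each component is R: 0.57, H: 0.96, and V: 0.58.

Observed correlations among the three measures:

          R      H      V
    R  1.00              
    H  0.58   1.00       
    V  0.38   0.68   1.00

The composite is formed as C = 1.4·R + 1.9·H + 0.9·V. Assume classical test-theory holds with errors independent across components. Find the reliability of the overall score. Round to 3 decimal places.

Var(C) = 1.4²·8.7² + 1.9²·22.6² + 0.9²·19² + 2·[2.66·8.7·22.6·0.58 + 1.26·8.7·19·0.38 + 1.71·22.6·19·0.68] = 2284.61 + 1763.59 = 4048.2.
With uncorrelated errors the cross-covariances are all true-score covariance, so they carry over unchanged; only the diagonal terms shrink to ρᵢσᵢ².
True-score variance = [1.4²·8.7²·0.57 + 1.9²·22.6²·0.96 + 0.9²·19²·0.58] + 1763.59 = 2024.25 + 1763.59 = 3787.84.
Reliability = 3787.84 / 4048.2 = 0.936.

0.936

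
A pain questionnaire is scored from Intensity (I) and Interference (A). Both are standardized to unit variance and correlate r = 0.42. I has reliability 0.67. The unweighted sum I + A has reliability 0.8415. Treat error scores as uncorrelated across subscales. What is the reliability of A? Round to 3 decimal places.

0.880

Var(I+A) = 2 + 2·0.42 = 2.840.
True-score variance = ρ_I + ρ_A + 2·0.42, so 0.8415 = (0.67 + ρ_A + 0.84) / 2.840.
ρ_A = 0.8415·2.840 − 0.67 − 0.84 = 0.880.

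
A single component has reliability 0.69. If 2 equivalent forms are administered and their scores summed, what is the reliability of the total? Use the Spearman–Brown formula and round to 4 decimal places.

ρ_k = kρ / (1 + (k−1)ρ) = 2·0.69 / (1 + 1·0.69) = 1.380 / 1.690 = 0.8166.

0.8166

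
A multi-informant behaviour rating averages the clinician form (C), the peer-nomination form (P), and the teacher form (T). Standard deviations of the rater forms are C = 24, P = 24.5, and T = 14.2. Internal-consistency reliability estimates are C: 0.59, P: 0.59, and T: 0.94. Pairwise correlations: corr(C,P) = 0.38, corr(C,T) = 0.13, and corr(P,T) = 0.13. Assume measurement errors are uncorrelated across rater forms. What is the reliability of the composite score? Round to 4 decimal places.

0.7533

Var(C+P+T) = 24² + 24.5² + 14.2² + 2·[24·24.5·0.38 + 24·14.2·0.13 + 24.5·14.2·0.13] = 1377.89 + 625.942 = 2003.83.
Under uncorrelated errors the observed covariances equal the true-score covariances, so only the own-variance terms attenuate.
True-score variance = [24²·0.59 + 24.5²·0.59 + 14.2²·0.94] + 625.942 = 883.529 + 625.942 = 1509.47.
Reliability = 1509.47 / 2003.83 = 0.7533.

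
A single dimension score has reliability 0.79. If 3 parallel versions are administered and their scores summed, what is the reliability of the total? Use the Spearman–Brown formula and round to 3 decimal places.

ρ_k = kρ / (1 + (k−1)ρ) = 3·0.79 / (1 + 2·0.79) = 2.370 / 2.580 = 0.919.

0.919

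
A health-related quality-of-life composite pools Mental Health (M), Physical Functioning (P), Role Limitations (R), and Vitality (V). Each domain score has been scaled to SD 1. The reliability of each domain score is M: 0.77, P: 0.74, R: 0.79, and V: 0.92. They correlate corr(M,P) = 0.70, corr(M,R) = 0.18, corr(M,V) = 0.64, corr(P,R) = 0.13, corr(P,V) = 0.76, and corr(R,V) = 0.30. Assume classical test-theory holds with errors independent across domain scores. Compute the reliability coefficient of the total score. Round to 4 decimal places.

Var(M+P+R+V) = 4 + 2·[0.70 + 0.18 + 0.64 + 0.13 + 0.76 + 0.30] = 4 + 5.42 = 9.42.
Because errors are independent across components, Cov(Tᵢ,Tⱼ) = Cov(Xᵢ,Xⱼ); the off-diagonal part of the true-score variance is the same as above.
True-score variance = [0.77 + 0.74 + 0.79 + 0.92] + 5.42 = 3.22 + 5.42 = 8.64.
Reliability = 8.64 / 9.42 = 0.9172.

0.9172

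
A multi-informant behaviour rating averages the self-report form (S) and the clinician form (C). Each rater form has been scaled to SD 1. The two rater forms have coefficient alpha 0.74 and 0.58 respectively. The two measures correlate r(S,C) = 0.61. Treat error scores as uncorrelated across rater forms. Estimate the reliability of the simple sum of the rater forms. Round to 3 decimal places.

0.789

Var(S+C) = 2 + 2·[0.61] = 2 + 1.22 = 3.22.
Under uncorrelated errors the observed covariances equal the true-score covariances, so only the own-variance terms attenuate.
True-score variance = [0.74 + 0.58] + 1.22 = 1.32 + 1.22 = 2.54.
Reliability = 2.54 / 3.22 = 0.789.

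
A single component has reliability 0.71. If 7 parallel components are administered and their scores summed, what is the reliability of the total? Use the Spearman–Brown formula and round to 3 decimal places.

ρ_k = kρ / (1 + (k−1)ρ) = 7·0.71 / (1 + 6·0.71) = 4.970 / 5.260 = 0.945.

0.945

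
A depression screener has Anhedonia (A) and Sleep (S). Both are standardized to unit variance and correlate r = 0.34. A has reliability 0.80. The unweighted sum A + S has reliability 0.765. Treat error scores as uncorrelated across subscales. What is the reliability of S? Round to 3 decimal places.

Var(A+S) = 2 + 2·0.34 = 2.680.
True-score variance = ρ_A + ρ_S + 2·0.34, so 0.765 = (0.80 + ρ_S + 0.68) / 2.680.
ρ_S = 0.765·2.680 − 0.80 − 0.68 = 0.570.

0.570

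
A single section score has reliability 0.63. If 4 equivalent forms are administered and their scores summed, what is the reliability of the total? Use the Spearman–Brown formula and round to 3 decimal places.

ρ_k = kρ / (1 + (k−1)ρ) = 4·0.63 / (1 + 3·0.63) = 2.520 / 2.890 = 0.872.

0.872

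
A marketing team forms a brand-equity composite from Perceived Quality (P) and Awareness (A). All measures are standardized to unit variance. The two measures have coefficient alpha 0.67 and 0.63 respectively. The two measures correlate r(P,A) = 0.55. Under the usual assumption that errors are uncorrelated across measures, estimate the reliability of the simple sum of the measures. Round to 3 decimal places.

0.774

Var(P+A) = 2 + 2·[0.55] = 2 + 1.1 = 3.1.
With uncorrelated errors the cross-covariances are all true-score covariance, so they carry over unchanged; only the diagonal terms shrink to ρᵢσᵢ².
True-score variance = [0.67 + 0.63] + 1.1 = 1.3 + 1.1 = 2.4.
Reliability = 2.4 / 3.1 = 0.774.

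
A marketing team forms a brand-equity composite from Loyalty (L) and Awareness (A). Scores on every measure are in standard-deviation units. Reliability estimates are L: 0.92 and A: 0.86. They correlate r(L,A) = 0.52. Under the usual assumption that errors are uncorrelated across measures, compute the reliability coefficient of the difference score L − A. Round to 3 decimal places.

Var(L−A) = 1 + 1 − 2·0.52 = 2 − 1.04 = 0.96.
Because errors are independent across components, Cov(Tᵢ,Tⱼ) = Cov(Xᵢ,Xⱼ); the off-diagonal part of the true-score variance is the same as above.
True-score variance = [0.92 + 0.86] − 1.04 = 1.78 − 1.04 = 0.74.
Reliability = 0.74 / 0.96 = 0.771.

0.771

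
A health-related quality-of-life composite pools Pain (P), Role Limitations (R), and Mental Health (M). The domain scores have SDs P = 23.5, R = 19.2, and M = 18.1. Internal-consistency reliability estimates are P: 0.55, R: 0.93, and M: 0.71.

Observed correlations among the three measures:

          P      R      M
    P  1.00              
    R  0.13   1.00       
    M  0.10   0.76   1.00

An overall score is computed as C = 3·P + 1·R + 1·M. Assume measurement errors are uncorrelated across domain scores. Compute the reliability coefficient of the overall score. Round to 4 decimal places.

0.6534

Var(C) = 3²·23.5² + 19.2² + 18.1² + 2·[3·23.5·19.2·0.13 + 3·23.5·18.1·0.10 + 19.2·18.1·0.76] = 5666.5 + 1135.38 = 6801.88.
Because errors are independent across components, Cov(Tᵢ,Tⱼ) = Cov(Xᵢ,Xⱼ); the off-diagonal part of the true-score variance is the same as above.
True-score variance = [3²·23.5²·0.55 + 19.2²·0.93 + 18.1²·0.71] + 1135.38 = 3309.08 + 1135.38 = 4444.45.
Reliability = 4444.45 / 6801.88 = 0.6534.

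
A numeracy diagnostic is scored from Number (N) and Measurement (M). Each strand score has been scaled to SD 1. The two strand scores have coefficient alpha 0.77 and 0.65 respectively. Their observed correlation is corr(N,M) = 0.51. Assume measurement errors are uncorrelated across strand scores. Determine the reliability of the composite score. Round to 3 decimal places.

0.808

Var(N+M) = 2 + 2·[0.51] = 2 + 1.02 = 3.02.
With uncorrelated errors the cross-covariances are all true-score covariance, so they carry over unchanged; only the diagonal terms shrink to ρᵢσᵢ².
True-score variance = [0.77 + 0.65] + 1.02 = 1.42 + 1.02 = 2.44.
Reliability = 2.44 / 3.02 = 0.808.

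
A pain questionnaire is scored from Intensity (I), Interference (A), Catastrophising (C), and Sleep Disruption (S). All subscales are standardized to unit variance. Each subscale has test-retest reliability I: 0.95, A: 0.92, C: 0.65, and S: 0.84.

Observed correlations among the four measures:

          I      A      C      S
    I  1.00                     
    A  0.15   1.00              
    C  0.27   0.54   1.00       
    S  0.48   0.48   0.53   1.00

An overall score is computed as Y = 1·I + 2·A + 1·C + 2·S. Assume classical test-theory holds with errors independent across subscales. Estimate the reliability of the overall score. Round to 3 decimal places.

Var(Y) = 1 + 2² + 1 + 2² + 2·[2·0.15 + 0.27 + 2·0.48 + 2·0.54 + 4·0.48 + 2·0.53] = 10 + 11.18 = 21.18.
With uncorrelated errors the cross-covariances are all true-score covariance, so they carry over unchanged; only the diagonal terms shrink to ρᵢσᵢ².
True-score variance = [0.95 + 2²·0.92 + 0.65 + 2²·0.84] + 11.18 = 8.64 + 11.18 = 19.82.
Reliability = 19.82 / 21.18 = 0.936.

0.936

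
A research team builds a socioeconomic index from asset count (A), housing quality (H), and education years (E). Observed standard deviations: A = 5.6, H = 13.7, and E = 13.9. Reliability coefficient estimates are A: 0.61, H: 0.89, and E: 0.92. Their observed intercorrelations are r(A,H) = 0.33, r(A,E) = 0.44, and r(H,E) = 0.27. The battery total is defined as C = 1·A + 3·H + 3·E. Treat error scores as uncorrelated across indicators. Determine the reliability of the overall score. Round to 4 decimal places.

Var(C) = 5.6² + 3²·13.7² + 3²·13.9² + 2·[3·5.6·13.7·0.33 + 3·5.6·13.9·0.44 + 9·13.7·13.9·0.27] = 3459.46 + 1282.89 = 4742.35.
Because errors are independent across components, Cov(Tᵢ,Tⱼ) = Cov(Xᵢ,Xⱼ); the off-diagonal part of the true-score variance is the same as above.
True-score variance = [5.6²·0.61 + 3²·13.7²·0.89 + 3²·13.9²·0.92] + 1282.89 = 3122.31 + 1282.89 = 4405.2.
Reliability = 4405.2 / 4742.35 = 0.9289.

0.9289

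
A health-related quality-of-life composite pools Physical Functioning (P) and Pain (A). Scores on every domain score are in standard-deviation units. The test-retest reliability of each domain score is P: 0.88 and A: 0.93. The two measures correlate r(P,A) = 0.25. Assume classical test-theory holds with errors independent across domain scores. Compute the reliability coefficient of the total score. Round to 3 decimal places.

Var(P+A) = 2 + 2·[0.25] = 2 + 0.5 = 2.5.
With uncorrelated errors the cross-covariances are all true-score covariance, so they carry over unchanged; only the diagonal terms shrink to ρᵢσᵢ².
True-score variance = [0.88 + 0.93] + 0.5 = 1.81 + 0.5 = 2.31.
Reliability = 2.31 / 2.5 = 0.924.

0.924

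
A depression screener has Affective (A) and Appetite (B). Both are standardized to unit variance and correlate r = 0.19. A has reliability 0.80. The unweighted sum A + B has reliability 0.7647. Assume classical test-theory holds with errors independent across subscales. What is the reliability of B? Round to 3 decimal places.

0.640

Var(A+B) = 2 + 2·0.19 = 2.380.
True-score variance = ρ_A + ρ_B + 2·0.19, so 0.7647 = (0.80 + ρ_B + 0.38) / 2.380.
ρ_B = 0.7647·2.380 − 0.80 − 0.38 = 0.640.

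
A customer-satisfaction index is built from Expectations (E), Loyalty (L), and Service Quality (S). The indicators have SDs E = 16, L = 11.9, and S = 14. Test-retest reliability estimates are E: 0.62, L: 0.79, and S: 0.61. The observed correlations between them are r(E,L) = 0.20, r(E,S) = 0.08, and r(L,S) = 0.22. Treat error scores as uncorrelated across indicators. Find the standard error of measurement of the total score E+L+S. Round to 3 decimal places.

Var(total) = 593.61 + 185.304 = 778.914.
True-score variance = 390.152 + 185.304 = 575.456, so reliability = 0.7388.
Error variance = 778.914 − 575.456 = 203.458; SEM = √203.458 = 14.264.

14.264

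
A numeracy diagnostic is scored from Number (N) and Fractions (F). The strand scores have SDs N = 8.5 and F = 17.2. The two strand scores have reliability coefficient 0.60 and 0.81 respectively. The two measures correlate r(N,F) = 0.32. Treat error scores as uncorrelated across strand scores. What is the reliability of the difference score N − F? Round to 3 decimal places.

Var(N−F) = 8.5² + 17.2² − 2·8.5·17.2·0.32 = 368.09 − 93.568 = 274.522.
Because errors are independent across components, Cov(Tᵢ,Tⱼ) = Cov(Xᵢ,Xⱼ); the off-diagonal part of the true-score variance is the same as above.
True-score variance = [8.5²·0.60 + 17.2²·0.81] − 93.568 = 282.98 − 93.568 = 189.412.
Reliability = 189.412 / 274.522 = 0.690.

0.690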